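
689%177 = 158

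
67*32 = 2144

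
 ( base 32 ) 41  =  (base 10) 129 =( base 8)201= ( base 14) 93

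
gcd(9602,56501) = 1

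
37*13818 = 511266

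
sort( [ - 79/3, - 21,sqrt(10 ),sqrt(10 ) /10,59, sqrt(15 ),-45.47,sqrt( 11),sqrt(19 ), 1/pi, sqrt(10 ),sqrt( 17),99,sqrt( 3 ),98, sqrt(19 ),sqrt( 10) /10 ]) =[ - 45.47, - 79/3, - 21,  sqrt( 10 )/10,sqrt( 10) /10, 1/pi, sqrt( 3), sqrt( 10) , sqrt( 10 ),sqrt(11),sqrt(15 ),sqrt(17),sqrt( 19 ),sqrt(19),59,98,  99 ]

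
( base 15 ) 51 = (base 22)3A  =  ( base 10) 76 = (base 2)1001100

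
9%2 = 1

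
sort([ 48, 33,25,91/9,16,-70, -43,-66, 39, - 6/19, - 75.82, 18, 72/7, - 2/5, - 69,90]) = [ - 75.82,- 70, - 69, - 66, - 43, - 2/5, - 6/19,91/9, 72/7, 16,18, 25, 33, 39, 48, 90]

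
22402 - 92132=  - 69730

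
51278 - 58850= - 7572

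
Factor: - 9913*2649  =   - 3^1*23^1*431^1*883^1 = - 26259537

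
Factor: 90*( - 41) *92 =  - 339480 = - 2^3 * 3^2*5^1*23^1*41^1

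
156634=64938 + 91696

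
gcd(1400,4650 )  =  50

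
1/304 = 1/304 = 0.00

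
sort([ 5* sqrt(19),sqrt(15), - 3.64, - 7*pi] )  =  [-7*pi, - 3.64, sqrt(15 ),5 * sqrt( 19 )] 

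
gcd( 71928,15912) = 72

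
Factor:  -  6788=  - 2^2*1697^1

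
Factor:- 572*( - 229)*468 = 61302384 = 2^4*3^2*11^1 * 13^2*229^1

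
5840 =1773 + 4067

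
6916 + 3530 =10446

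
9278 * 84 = 779352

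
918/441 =102/49  =  2.08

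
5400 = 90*60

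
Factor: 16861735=5^1*11^1*306577^1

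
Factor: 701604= 2^2*3^2*19489^1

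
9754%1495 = 784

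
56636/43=1317+5/43 = 1317.12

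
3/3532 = 3/3532 = 0.00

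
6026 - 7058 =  - 1032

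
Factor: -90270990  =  - 2^1*3^3*5^1*367^1*911^1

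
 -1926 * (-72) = 138672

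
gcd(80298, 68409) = 9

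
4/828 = 1/207 = 0.00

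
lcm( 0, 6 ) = 0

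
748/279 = 748/279 = 2.68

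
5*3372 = 16860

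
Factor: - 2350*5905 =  - 13876750 = - 2^1 * 5^3  *  47^1  *1181^1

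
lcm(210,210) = 210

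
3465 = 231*15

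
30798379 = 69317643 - 38519264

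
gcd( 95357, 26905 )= 1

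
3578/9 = 3578/9= 397.56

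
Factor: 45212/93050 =22606/46525 = 2^1 * 5^( - 2)*89^1*127^1*1861^(-1 ) 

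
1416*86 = 121776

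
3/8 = 3/8 =0.38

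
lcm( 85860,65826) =1974780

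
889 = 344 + 545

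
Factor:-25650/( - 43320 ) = 45/76=2^(- 2)*3^2* 5^1*19^( - 1 )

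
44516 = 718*62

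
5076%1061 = 832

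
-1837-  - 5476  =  3639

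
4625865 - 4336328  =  289537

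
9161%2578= 1427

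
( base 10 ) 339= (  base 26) D1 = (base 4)11103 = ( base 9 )416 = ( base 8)523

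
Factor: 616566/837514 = 3^1*317^( - 1 )*1321^(-1)*102761^1 = 308283/418757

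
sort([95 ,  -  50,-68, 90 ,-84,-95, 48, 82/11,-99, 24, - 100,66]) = [ - 100,-99 ,-95,  -  84,-68,  -  50,82/11,24 , 48,66, 90,95]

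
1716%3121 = 1716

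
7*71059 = 497413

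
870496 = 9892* 88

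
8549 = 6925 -  -  1624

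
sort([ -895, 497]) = [ -895, 497]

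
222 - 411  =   - 189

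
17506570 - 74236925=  - 56730355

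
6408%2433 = 1542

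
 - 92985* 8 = -743880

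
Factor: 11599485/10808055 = 773299/720537 = 3^( - 1)*19^(-1 )*12641^( - 1)*773299^1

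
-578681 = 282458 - 861139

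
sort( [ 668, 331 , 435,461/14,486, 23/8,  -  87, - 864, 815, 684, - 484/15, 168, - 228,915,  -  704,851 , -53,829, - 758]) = [ - 864, - 758, - 704, - 228, - 87, - 53, - 484/15,23/8,461/14,  168, 331, 435,  486,668,684,815,829,851,915]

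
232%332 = 232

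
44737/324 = 44737/324 = 138.08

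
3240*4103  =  13293720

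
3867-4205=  - 338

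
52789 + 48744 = 101533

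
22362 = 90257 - 67895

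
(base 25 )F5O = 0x2534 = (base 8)22464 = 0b10010100110100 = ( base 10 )9524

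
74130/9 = 24710/3 = 8236.67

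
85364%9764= 7252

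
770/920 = 77/92 = 0.84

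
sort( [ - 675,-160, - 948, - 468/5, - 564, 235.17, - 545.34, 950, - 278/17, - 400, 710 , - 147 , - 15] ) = [ - 948,-675,- 564, - 545.34, - 400, - 160, - 147, - 468/5, - 278/17, - 15, 235.17, 710,950 ]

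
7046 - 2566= 4480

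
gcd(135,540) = 135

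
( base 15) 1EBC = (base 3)100012020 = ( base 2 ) 1101000101110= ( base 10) 6702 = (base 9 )10166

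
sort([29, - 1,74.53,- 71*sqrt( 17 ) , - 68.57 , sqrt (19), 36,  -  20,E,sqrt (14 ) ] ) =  [  -  71*sqrt( 17) ,-68.57, - 20,-1, E,sqrt( 14),sqrt(19),29,36, 74.53]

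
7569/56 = 7569/56 = 135.16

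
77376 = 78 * 992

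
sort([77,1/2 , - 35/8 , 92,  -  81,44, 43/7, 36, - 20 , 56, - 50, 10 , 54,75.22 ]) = [ - 81, - 50,  -  20, - 35/8,1/2, 43/7, 10, 36 , 44, 54,  56,75.22,77, 92]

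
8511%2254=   1749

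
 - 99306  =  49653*(- 2) 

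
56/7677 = 56/7677= 0.01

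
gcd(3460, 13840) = 3460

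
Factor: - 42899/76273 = -89^( -1)*857^(-1 )*42899^1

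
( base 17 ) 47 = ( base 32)2B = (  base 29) 2h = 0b1001011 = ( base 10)75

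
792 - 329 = 463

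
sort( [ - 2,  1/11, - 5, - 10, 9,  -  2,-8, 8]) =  [  -  10,  -  8, - 5, - 2,- 2, 1/11, 8, 9]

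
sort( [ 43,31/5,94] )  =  [ 31/5,43,94 ] 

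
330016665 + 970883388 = 1300900053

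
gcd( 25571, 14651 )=91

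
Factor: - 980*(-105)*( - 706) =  - 2^3*3^1*5^2*7^3*353^1= - 72647400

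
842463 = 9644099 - 8801636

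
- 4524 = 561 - 5085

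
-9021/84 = - 108 + 17/28=-107.39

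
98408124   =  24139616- -74268508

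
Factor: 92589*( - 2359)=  - 218417451=-3^1*7^2*337^1*  4409^1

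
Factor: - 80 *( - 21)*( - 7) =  - 2^4*3^1*5^1*7^2 = - 11760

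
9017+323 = 9340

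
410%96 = 26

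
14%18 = 14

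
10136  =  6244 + 3892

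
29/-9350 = - 29/9350  =  -  0.00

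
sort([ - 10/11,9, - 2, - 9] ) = [ - 9, - 2, - 10/11,9 ]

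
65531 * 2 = 131062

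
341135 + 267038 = 608173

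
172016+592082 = 764098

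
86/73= 1 + 13/73 = 1.18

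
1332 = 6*222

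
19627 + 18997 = 38624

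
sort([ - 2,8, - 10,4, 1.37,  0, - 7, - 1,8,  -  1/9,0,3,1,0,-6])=[ - 10, - 7, - 6,-2, - 1,- 1/9 , 0,0,0, 1, 1.37,3,4,8,8]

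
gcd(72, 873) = 9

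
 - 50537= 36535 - 87072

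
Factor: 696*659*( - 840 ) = -2^6*3^2*5^1*7^1*29^1 * 659^1 = - 385277760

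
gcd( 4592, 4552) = 8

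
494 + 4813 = 5307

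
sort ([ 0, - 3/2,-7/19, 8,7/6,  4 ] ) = [-3/2, - 7/19,0, 7/6,4, 8] 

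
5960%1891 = 287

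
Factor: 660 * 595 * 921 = 361676700=   2^2 *3^2*5^2 * 7^1*11^1*17^1* 307^1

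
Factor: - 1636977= - 3^1 * 89^1*6131^1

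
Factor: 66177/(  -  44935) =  - 3^4*5^( - 1 )* 11^ ( - 1) = - 81/55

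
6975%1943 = 1146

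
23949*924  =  22128876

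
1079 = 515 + 564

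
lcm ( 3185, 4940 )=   242060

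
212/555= 212/555 = 0.38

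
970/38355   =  194/7671  =  0.03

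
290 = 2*145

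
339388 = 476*713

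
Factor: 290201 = 290201^1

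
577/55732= 577/55732 = 0.01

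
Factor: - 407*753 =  - 306471  =  - 3^1*11^1 * 37^1*251^1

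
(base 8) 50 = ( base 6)104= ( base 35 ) 15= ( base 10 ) 40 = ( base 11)37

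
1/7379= 1/7379=   0.00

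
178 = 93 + 85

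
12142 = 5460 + 6682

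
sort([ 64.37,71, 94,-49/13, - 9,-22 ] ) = [ - 22, - 9, - 49/13, 64.37 , 71, 94]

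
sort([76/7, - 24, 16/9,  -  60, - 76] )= [ - 76,-60,-24,  16/9, 76/7]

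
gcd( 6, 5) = 1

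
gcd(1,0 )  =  1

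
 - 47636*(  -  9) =428724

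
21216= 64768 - 43552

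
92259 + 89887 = 182146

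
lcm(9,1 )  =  9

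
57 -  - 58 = 115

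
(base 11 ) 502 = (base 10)607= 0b1001011111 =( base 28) lj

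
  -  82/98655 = -1 +98573/98655 = - 0.00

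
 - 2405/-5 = 481/1= 481.00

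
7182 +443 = 7625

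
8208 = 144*57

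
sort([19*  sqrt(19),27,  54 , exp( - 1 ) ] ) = [ exp( - 1) , 27,54,19*sqrt( 19 ) ]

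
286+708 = 994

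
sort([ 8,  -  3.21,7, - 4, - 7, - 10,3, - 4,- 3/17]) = [ - 10, - 7, - 4, - 4,  -  3.21 , - 3/17,3,7,8]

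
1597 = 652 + 945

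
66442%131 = 25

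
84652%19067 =8384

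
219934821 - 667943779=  - 448008958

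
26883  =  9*2987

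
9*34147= 307323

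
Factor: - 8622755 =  - 5^1* 1724551^1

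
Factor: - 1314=-2^1*3^2*73^1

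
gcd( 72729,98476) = 1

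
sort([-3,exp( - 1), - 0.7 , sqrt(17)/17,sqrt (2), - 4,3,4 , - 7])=[-7,-4 , - 3, - 0.7,sqrt( 17) /17, exp(  -  1),sqrt(2),3, 4]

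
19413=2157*9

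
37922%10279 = 7085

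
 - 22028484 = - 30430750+8402266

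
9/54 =1/6 = 0.17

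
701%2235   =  701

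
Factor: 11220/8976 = 2^( -2)*5^1 =5/4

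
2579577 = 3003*859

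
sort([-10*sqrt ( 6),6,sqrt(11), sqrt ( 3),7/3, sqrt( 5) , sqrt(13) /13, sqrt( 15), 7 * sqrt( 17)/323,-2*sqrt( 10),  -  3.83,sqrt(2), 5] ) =[ - 10*sqrt( 6),-2  *sqrt( 10), - 3.83  ,  7*sqrt (17) /323, sqrt (13)/13, sqrt(2),sqrt( 3),  sqrt( 5),7/3, sqrt(11),sqrt(15),5, 6 ] 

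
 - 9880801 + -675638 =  - 10556439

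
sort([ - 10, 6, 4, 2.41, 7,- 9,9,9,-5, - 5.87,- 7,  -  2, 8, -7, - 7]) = [-10,-9,  -  7, - 7,  -  7,-5.87,-5, - 2, 2.41,4,  6,  7,8,9,9]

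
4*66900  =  267600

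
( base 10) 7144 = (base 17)17c4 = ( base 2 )1101111101000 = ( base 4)1233220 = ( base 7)26554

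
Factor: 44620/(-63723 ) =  - 2^2*3^ ( - 1 )*5^1*11^(-1)*23^1*97^1*1931^( - 1 )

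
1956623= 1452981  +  503642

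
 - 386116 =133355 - 519471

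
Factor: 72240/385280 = 3/16  =  2^( - 4) *3^1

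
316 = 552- 236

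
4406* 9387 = 41359122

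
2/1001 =2/1001 = 0.00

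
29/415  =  29/415= 0.07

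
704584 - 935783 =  - 231199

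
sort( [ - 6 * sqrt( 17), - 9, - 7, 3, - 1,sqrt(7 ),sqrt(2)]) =[ - 6*sqrt(17), - 9,-7,-1, sqrt(2),sqrt( 7),3]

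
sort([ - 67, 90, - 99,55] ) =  [ - 99, - 67, 55, 90 ]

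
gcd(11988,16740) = 108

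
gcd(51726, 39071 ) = 1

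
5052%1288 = 1188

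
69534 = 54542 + 14992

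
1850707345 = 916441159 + 934266186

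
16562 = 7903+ 8659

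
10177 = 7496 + 2681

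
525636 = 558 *942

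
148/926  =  74/463= 0.16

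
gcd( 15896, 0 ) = 15896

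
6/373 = 6/373 = 0.02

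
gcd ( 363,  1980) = 33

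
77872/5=15574 + 2/5 = 15574.40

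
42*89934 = 3777228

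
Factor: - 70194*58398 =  - 2^2*3^2*9733^1*11699^1 = - 4099189212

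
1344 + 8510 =9854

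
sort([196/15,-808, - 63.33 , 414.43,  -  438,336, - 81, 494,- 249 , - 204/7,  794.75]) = [ - 808, - 438,- 249,- 81, - 63.33, - 204/7, 196/15 , 336, 414.43,494, 794.75]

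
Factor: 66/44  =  2^ (-1)*3^1 = 3/2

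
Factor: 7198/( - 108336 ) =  - 59/888 = - 2^( - 3 )*3^( - 1 )*37^(- 1)*59^1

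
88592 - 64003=24589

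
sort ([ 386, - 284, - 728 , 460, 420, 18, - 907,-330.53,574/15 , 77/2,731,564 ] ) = [ - 907,-728 , - 330.53,-284, 18,574/15, 77/2,  386,420,460, 564, 731 ] 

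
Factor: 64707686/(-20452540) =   -  2^ ( - 1)*5^( - 1)*29^( - 1 )*179^ ( - 1)*197^(-1 )  *  32353843^1 = - 32353843/10226270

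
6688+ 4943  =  11631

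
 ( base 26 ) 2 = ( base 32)2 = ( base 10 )2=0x2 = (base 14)2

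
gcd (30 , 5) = 5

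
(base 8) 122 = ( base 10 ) 82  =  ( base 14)5C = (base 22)3g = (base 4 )1102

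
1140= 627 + 513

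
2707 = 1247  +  1460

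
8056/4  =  2014  =  2014.00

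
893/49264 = 893/49264 = 0.02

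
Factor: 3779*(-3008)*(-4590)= 52175594880= 2^7*3^3*5^1*17^1*47^1*3779^1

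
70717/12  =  5893 + 1/12  =  5893.08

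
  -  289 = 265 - 554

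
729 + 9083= 9812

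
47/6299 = 47/6299 = 0.01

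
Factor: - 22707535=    - 5^1*839^1*5413^1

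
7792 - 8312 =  - 520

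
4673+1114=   5787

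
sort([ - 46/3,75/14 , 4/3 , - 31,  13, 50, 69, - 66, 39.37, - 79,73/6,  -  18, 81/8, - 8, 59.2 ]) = [-79, - 66, - 31, - 18, - 46/3, - 8 , 4/3  ,  75/14 , 81/8,  73/6,13, 39.37,50, 59.2 , 69 ]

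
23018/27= 852 + 14/27  =  852.52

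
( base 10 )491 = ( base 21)128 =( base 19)16g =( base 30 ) gb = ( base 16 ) 1eb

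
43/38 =1 + 5/38= 1.13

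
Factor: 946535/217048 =2^ (-3)*5^1 * 13^ ( - 1)*2087^( - 1 )*189307^1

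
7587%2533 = 2521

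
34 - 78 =- 44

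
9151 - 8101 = 1050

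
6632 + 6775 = 13407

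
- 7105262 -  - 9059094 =1953832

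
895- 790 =105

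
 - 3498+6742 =3244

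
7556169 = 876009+6680160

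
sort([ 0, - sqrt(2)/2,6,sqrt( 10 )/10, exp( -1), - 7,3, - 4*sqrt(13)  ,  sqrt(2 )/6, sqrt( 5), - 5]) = [ - 4*sqrt(13), - 7, - 5, - sqrt(2) /2,0, sqrt(2)/6,sqrt( 10)/10,exp ( - 1),sqrt(5 ),3,6]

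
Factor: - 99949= - 127^1*787^1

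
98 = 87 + 11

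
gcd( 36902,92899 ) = 1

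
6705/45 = 149 = 149.00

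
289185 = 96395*3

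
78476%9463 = 2772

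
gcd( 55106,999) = 1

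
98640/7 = 98640/7 = 14091.43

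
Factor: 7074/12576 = 2^(-4)*3^2 = 9/16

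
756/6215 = 756/6215  =  0.12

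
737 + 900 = 1637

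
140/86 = 70/43  =  1.63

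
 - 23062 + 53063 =30001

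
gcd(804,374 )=2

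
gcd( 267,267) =267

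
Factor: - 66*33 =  - 2^1*3^2 * 11^2 = - 2178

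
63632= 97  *656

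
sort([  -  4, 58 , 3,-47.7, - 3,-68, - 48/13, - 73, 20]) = [ - 73, - 68 , - 47.7 , - 4, - 48/13, - 3 , 3, 20,  58] 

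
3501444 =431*8124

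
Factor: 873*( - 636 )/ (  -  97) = 5724 = 2^2*3^3*53^1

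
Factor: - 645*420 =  - 2^2*3^2*5^2*7^1*43^1 = - 270900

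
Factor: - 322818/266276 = -161409/133138 = - 2^( - 1)*3^1*173^1 * 311^1*66569^(  -  1 ) 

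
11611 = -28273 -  - 39884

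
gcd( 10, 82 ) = 2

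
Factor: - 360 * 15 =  - 2^3 * 3^3*5^2 =- 5400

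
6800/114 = 3400/57=59.65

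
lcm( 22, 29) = 638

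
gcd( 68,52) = 4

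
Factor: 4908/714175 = 2^2 * 3^1 * 5^( - 2 )*7^( - 2 )*11^( - 1 )*53^( - 1)*409^1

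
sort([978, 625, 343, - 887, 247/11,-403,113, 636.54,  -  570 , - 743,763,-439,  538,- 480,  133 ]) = [  -  887, -743,-570,  -  480, - 439  , - 403,247/11,113, 133 , 343, 538, 625, 636.54, 763, 978] 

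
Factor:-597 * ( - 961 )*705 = 3^2 * 5^1 * 31^2 * 47^1*199^1 = 404470485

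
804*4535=3646140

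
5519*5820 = 32120580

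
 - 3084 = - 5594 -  - 2510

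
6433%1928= 649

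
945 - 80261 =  - 79316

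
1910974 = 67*28522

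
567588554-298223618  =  269364936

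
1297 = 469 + 828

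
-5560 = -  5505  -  55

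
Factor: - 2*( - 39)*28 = 2184 = 2^3*3^1*7^1*13^1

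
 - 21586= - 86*251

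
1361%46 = 27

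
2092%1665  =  427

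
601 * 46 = 27646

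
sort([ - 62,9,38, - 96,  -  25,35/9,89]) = [-96,-62, - 25 , 35/9,9, 38,89] 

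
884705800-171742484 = 712963316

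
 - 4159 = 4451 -8610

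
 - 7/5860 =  - 1 + 5853/5860 = - 0.00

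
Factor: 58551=3^1*29^1*673^1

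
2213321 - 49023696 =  - 46810375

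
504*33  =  16632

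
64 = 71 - 7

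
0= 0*1618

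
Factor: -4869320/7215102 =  - 2434660/3607551 = -2^2 *3^(-3)*5^1 * 19^1*43^1*53^( - 1)*149^1*2521^( - 1)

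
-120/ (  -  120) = 1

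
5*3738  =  18690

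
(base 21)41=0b1010101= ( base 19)49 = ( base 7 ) 151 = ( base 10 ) 85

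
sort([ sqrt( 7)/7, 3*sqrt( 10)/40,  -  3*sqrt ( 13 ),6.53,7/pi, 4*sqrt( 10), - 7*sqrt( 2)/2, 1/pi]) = [ - 3*sqrt( 13 ) , - 7 * sqrt (2) /2,  3*sqrt( 10) /40,1/pi,  sqrt ( 7)/7, 7/pi , 6.53, 4*sqrt(10)]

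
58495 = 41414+17081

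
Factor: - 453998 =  - 2^1*53^1 * 4283^1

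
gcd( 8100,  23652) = 324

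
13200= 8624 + 4576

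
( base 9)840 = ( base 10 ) 684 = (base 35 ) JJ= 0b1010101100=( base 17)264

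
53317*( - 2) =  - 106634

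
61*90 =5490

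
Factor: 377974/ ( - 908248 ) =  - 188987/454124 =- 2^ ( - 2 )*11^( - 1)*47^1*4021^1 *10321^ ( - 1) 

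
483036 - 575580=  - 92544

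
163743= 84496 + 79247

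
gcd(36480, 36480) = 36480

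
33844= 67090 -33246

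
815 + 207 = 1022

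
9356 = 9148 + 208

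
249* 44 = 10956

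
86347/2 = 86347/2 = 43173.50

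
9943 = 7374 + 2569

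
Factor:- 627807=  - 3^1*209269^1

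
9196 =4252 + 4944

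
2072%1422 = 650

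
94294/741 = 127+187/741 = 127.25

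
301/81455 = 301/81455  =  0.00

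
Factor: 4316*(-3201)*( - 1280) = 2^10*3^1*5^1 * 11^1*13^1 * 83^1 * 97^1  =  17683860480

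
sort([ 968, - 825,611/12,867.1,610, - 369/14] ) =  [  -  825, - 369/14,611/12, 610,867.1, 968]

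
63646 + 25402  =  89048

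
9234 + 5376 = 14610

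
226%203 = 23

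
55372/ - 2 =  - 27686 + 0/1 = - 27686.00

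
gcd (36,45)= 9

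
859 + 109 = 968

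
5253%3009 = 2244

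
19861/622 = 19861/622 = 31.93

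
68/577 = 68/577=0.12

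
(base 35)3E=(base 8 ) 167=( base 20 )5j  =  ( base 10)119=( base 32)3n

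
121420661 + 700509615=821930276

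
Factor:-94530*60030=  - 2^2 * 3^3*5^2*23^2*29^1*137^1=-5674635900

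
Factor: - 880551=-3^4*7^1* 1553^1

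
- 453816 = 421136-874952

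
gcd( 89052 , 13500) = 12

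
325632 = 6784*48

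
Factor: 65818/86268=32909/43134 = 2^ ( - 1)*3^( - 1)*7^ (-1) * 13^( - 1 )*79^(-1 )*32909^1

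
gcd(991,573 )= 1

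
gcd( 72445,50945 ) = 5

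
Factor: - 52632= - 2^3  *  3^2*17^1*43^1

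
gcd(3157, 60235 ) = 7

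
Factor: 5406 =2^1*3^1*17^1*53^1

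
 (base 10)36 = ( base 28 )18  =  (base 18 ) 20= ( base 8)44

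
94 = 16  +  78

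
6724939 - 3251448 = 3473491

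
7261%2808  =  1645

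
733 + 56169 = 56902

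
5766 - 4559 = 1207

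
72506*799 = 57932294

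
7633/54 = 141 + 19/54 = 141.35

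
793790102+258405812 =1052195914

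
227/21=227/21= 10.81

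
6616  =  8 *827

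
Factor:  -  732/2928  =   - 1/4 = -2^(  -  2)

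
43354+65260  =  108614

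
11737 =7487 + 4250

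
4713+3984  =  8697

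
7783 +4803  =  12586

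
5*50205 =251025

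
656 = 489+167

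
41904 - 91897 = - 49993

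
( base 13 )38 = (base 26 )1l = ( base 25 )1m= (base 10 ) 47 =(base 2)101111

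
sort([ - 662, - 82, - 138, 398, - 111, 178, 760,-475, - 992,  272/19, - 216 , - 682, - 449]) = [ -992, - 682, - 662, - 475, - 449, - 216, - 138, - 111, - 82, 272/19,  178, 398,760]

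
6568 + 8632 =15200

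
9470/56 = 4735/28 = 169.11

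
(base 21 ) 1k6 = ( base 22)1h9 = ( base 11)719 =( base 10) 867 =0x363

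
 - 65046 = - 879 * 74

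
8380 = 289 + 8091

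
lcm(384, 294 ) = 18816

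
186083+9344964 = 9531047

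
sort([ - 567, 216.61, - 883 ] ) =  [ - 883, - 567,216.61]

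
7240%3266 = 708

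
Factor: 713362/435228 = 2^( - 1)* 3^( - 1 )*13^1*27437^1*36269^( - 1) = 356681/217614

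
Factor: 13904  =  2^4*11^1*79^1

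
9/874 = 9/874 = 0.01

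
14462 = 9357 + 5105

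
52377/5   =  52377/5 = 10475.40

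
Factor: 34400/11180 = 40/13 =2^3 * 5^1 * 13^( - 1)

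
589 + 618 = 1207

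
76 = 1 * 76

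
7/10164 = 1/1452  =  0.00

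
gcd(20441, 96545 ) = 1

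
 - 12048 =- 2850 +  - 9198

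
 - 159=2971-3130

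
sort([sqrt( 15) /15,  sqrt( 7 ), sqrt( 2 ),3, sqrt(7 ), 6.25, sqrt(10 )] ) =[ sqrt( 15)/15, sqrt( 2 ),sqrt (7 ), sqrt( 7),3, sqrt( 10 ),6.25] 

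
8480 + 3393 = 11873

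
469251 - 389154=80097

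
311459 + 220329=531788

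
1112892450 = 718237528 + 394654922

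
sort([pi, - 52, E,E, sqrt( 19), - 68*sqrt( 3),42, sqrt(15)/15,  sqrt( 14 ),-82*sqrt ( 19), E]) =[ - 82*sqrt (19 ) , -68*sqrt ( 3), - 52,sqrt( 15 ) /15, E, E, E,  pi,sqrt( 14), sqrt (19),42 ]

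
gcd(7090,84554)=2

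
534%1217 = 534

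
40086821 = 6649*6029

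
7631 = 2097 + 5534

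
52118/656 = 26059/328 = 79.45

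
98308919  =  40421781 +57887138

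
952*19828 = 18876256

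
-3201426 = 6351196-9552622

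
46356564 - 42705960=3650604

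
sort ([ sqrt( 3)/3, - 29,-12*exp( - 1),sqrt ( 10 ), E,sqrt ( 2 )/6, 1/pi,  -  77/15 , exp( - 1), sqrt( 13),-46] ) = [ - 46, - 29, - 77/15, - 12*exp(  -  1),  sqrt(2 ) /6,1/pi,exp (  -  1),sqrt(3)/3, E, sqrt( 10 ), sqrt(13) ] 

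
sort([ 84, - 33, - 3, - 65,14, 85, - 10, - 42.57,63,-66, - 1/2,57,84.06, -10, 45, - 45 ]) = [ - 66, - 65, - 45, - 42.57, - 33,-10, - 10, - 3, - 1/2,14 , 45,57,63,84, 84.06,85]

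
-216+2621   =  2405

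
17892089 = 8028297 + 9863792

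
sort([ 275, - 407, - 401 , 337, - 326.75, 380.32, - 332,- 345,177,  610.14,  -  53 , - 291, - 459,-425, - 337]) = [ - 459, - 425,-407,-401, - 345, - 337, - 332, - 326.75,-291, - 53, 177,275, 337,380.32, 610.14] 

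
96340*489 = 47110260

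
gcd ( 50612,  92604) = 4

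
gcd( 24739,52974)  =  1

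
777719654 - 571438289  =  206281365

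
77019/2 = 77019/2  =  38509.50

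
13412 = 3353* 4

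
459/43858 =459/43858 = 0.01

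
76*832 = 63232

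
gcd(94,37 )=1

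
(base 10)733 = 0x2DD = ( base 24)16D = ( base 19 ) 20b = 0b1011011101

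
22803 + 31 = 22834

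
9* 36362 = 327258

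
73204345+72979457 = 146183802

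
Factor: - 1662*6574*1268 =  - 2^4*3^1*19^1*173^1 *277^1*317^1 =-  13854152784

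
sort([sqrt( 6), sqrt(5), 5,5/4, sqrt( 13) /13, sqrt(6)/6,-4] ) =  [ - 4,sqrt(13)/13, sqrt( 6 ) /6,  5/4, sqrt(5 ),sqrt(6 ),5]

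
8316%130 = 126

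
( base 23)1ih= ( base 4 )33000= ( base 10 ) 960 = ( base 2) 1111000000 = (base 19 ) 2ca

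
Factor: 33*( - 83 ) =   -  3^1*11^1* 83^1 = -2739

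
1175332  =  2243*524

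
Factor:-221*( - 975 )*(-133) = -28658175 = - 3^1*5^2*7^1 * 13^2*17^1*19^1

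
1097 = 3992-2895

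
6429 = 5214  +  1215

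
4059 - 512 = 3547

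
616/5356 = 154/1339 =0.12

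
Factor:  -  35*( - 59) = 5^1 * 7^1*59^1  =  2065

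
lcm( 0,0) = 0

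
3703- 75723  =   - 72020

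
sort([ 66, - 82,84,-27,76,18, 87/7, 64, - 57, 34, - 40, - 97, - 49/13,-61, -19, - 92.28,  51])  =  [ -97, - 92.28, - 82, - 61, -57, - 40 , - 27,-19,-49/13, 87/7, 18, 34, 51,  64, 66, 76, 84]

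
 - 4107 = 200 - 4307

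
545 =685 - 140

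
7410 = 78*95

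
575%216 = 143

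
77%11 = 0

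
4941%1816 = 1309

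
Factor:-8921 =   -  11^1 * 811^1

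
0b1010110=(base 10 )86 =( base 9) 105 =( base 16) 56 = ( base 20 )46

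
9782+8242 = 18024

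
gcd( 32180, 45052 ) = 6436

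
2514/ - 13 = - 194 + 8/13  =  - 193.38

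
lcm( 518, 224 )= 8288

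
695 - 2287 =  - 1592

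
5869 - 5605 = 264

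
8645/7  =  1235=1235.00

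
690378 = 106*6513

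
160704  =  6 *26784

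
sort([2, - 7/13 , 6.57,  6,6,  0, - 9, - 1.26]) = [ - 9, - 1.26, - 7/13,0,  2, 6,6,6.57 ] 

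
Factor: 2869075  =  5^2*11^1*10433^1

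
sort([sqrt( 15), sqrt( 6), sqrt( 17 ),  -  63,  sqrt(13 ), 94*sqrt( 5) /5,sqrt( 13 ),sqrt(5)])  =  [ - 63,sqrt(5 ),sqrt( 6 ),sqrt( 13),sqrt( 13 ), sqrt( 15), sqrt(17),94*sqrt ( 5) /5] 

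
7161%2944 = 1273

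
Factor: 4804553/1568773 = 13^1*19^( - 1)*82567^ ( - 1)*369581^1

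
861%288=285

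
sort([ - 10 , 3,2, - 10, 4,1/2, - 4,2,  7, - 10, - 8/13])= [ - 10, - 10 , -10 , - 4, - 8/13,  1/2,2,2, 3, 4, 7] 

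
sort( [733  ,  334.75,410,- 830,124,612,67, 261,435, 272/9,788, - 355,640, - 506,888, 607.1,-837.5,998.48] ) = [ - 837.5,- 830, - 506, - 355,272/9,67, 124,261, 334.75 , 410, 435,607.1,612,640, 733, 788,  888,998.48]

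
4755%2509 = 2246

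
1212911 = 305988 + 906923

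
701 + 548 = 1249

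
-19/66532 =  - 19/66532 = - 0.00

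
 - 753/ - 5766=251/1922 = 0.13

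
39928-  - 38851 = 78779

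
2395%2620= 2395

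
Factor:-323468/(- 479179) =2^2*17^(- 1)*71^ ( - 1)*193^1*397^( - 1)*419^1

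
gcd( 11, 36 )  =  1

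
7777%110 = 77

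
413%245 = 168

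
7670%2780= 2110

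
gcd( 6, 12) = 6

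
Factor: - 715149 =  - 3^8*109^1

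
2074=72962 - 70888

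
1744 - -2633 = 4377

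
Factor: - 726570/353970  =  -39/19 = - 3^1*13^1*19^( - 1 ) 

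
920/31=29 + 21/31 = 29.68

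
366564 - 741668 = -375104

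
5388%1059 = 93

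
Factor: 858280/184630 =2^2*37^( - 1 )*43^1 = 172/37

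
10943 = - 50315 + 61258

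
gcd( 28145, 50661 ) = 5629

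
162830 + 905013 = 1067843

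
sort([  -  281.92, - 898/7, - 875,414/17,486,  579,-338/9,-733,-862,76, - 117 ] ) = [ - 875, - 862, - 733, -281.92,  -  898/7,-117, - 338/9, 414/17,76,486,579 ] 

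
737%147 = 2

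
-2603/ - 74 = 2603/74  =  35.18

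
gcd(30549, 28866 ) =51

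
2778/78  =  35 + 8/13 = 35.62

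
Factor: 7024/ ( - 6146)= - 8/7 = - 2^3*7^( - 1)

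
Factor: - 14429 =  - 47^1*307^1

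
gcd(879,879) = 879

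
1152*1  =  1152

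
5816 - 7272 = - 1456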